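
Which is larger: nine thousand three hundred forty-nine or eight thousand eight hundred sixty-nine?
Convert nine thousand three hundred forty-nine (English words) → 9×1000 + 3×100 + 49 = 9349 (decimal)
Convert eight thousand eight hundred sixty-nine (English words) → 8×1000 + 8×100 + 69 = 8869 (decimal)
Compare 9349 vs 8869: larger = 9349
9349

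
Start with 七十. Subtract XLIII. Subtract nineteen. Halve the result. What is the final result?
Convert 七十 (Chinese numeral) → 7×10 = 70 (decimal)
Start: 70
Convert XLIII (Roman numeral) → 40 + 1 + 1 + 1 = 43 (decimal)
70 - 43 = 27
Convert nineteen (English words) → 19 (decimal)
27 - 19 = 8
8 ÷ 2 = 4
4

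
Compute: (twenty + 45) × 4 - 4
Convert twenty (English words) → 20 (decimal)
Expression in decimal: (20 + 45) × 4 - 4
Parentheses first: 20 + 45 = 65
Multiply: 65 × 4 = 260
Subtract: 260 - 4 = 256
256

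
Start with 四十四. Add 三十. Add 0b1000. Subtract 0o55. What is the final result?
Convert 四十四 (Chinese numeral) → 4×10 + 4 = 44 (decimal)
Start: 44
Convert 三十 (Chinese numeral) → 3×10 = 30 (decimal)
44 + 30 = 74
Convert 0b1000 (binary) → 8 (decimal)
74 + 8 = 82
Convert 0o55 (octal) → 5×8 + 5 = 45 (decimal)
82 - 45 = 37
37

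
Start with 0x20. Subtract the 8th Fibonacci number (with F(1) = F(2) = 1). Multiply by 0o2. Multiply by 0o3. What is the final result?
Convert 0x20 (hexadecimal) → 2×16 = 32 (decimal)
Start: 32
Convert the 8th Fibonacci number (with F(1) = F(2) = 1) (Fibonacci index) → 1, 1, 2, 3, 5, 8, 13, 21 → 21 (decimal)
32 - 21 = 11
Convert 0o2 (octal) → 2 (decimal)
11 × 2 = 22
Convert 0o3 (octal) → 3 (decimal)
22 × 3 = 66
66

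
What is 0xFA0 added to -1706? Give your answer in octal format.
Convert 0xFA0 (hexadecimal) → 15×256 + 10×16 = 4000 (decimal)
Compute 4000 + -1706 = 2294
Convert 2294 (decimal) → 2294 = 4×512 + 3×64 + 6×8 + 6 → 0o4366 (octal)
0o4366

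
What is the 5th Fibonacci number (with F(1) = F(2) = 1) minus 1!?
The 5th Fibonacci number (with F(1) = F(2) = 1): 1, 1, 2, 3, 5 → 5
Convert 1! (factorial) → 1 (decimal)
Compute 5 - 1 = 4
4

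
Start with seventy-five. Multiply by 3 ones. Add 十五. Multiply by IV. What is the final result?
Convert seventy-five (English words) → 75 (decimal)
Start: 75
Convert 3 ones (place-value notation) → 3 (decimal)
75 × 3 = 225
Convert 十五 (Chinese numeral) → 1×10 + 5 = 15 (decimal)
225 + 15 = 240
Convert IV (Roman numeral) → 4 (decimal)
240 × 4 = 960
960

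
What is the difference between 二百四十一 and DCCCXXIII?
Convert 二百四十一 (Chinese numeral) → 2×100 + 4×10 + 1 = 241 (decimal)
Convert DCCCXXIII (Roman numeral) → 500 + 100 + 100 + 100 + 10 + 10 + 1 + 1 + 1 = 823 (decimal)
Difference: |241 - 823| = 582
582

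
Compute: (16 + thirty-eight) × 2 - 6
Convert thirty-eight (English words) → 38 (decimal)
Expression in decimal: (16 + 38) × 2 - 6
Parentheses first: 16 + 38 = 54
Multiply: 54 × 2 = 108
Subtract: 108 - 6 = 102
102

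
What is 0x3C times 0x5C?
Convert 0x3C (hexadecimal) → 3×16 + 12 = 60 (decimal)
Convert 0x5C (hexadecimal) → 5×16 + 12 = 92 (decimal)
Compute 60 × 92 = 5520
5520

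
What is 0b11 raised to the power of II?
Convert 0b11 (binary) → 2 + 1 = 3 (decimal)
Convert II (Roman numeral) → 1 + 1 = 2 (decimal)
Compute 3 ^ 2 = 9
9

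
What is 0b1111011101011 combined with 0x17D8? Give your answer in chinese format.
Convert 0b1111011101011 (binary) → 4096 + 2048 + 1024 + 512 + 128 + 64 + 32 + 8 + 2 + 1 = 7915 (decimal)
Convert 0x17D8 (hexadecimal) → 1×4096 + 7×256 + 13×16 + 8 = 6104 (decimal)
Compute 7915 + 6104 = 14019
Convert 14019 (decimal) → 14019 = 1×10000 + 4×1000 + 1×10 + 9 → 一万四千零一十九 (Chinese numeral)
一万四千零一十九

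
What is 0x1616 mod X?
Convert 0x1616 (hexadecimal) → 1×4096 + 6×256 + 1×16 + 6 = 5654 (decimal)
Convert X (Roman numeral) → 10 (decimal)
Compute 5654 mod 10 = 4
4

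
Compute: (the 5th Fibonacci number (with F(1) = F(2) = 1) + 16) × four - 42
Convert the 5th Fibonacci number (with F(1) = F(2) = 1) (Fibonacci index) → 1, 1, 2, 3, 5 → 5 (decimal)
Convert four (English words) → 4 (decimal)
Expression in decimal: (5 + 16) × 4 - 42
Parentheses first: 5 + 16 = 21
Multiply: 21 × 4 = 84
Subtract: 84 - 42 = 42
42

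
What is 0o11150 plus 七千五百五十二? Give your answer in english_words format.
Convert 0o11150 (octal) → 1×4096 + 1×512 + 1×64 + 5×8 = 4712 (decimal)
Convert 七千五百五十二 (Chinese numeral) → 7×1000 + 5×100 + 5×10 + 2 = 7552 (decimal)
Compute 4712 + 7552 = 12264
Convert 12264 (decimal) → 12264 = 12×1000 + 2×100 + 64 → twelve thousand two hundred sixty-four (English words)
twelve thousand two hundred sixty-four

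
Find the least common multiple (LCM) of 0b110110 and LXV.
Convert 0b110110 (binary) → 32 + 16 + 4 + 2 = 54 (decimal)
Convert LXV (Roman numeral) → 50 + 10 + 5 = 65 (decimal)
Compute lcm(54, 65) = 3510
3510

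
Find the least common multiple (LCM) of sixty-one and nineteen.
Convert sixty-one (English words) → 61 (decimal)
Convert nineteen (English words) → 19 (decimal)
Compute lcm(61, 19) = 1159
1159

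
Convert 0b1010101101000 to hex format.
Convert 0b1010101101000 (binary) → 4096 + 1024 + 256 + 64 + 32 + 8 = 5480 (decimal)
Convert 5480 (decimal) → 5480 = 1×4096 + 5×256 + 6×16 + 8 → 0x1568 (hexadecimal)
0x1568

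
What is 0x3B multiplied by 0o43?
Convert 0x3B (hexadecimal) → 3×16 + 11 = 59 (decimal)
Convert 0o43 (octal) → 4×8 + 3 = 35 (decimal)
Compute 59 × 35 = 2065
2065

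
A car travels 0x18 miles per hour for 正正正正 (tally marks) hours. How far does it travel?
Convert 0x18 (hexadecimal) → 1×16 + 8 = 24 (decimal)
Convert 正正正正 (tally marks) → 5 + 5 + 5 + 5 = 20 (decimal)
Compute 24 × 20 = 480
480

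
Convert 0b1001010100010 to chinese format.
Convert 0b1001010100010 (binary) → 4096 + 512 + 128 + 32 + 2 = 4770 (decimal)
Convert 4770 (decimal) → 4770 = 4×1000 + 7×100 + 7×10 → 四千七百七十 (Chinese numeral)
四千七百七十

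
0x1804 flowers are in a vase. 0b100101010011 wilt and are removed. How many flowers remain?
Convert 0x1804 (hexadecimal) → 1×4096 + 8×256 + 4 = 6148 (decimal)
Convert 0b100101010011 (binary) → 2048 + 256 + 64 + 16 + 2 + 1 = 2387 (decimal)
Compute 6148 - 2387 = 3761
3761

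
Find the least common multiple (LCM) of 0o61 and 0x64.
Convert 0o61 (octal) → 6×8 + 1 = 49 (decimal)
Convert 0x64 (hexadecimal) → 6×16 + 4 = 100 (decimal)
Compute lcm(49, 100) = 4900
4900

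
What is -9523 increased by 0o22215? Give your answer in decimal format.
Convert 0o22215 (octal) → 2×4096 + 2×512 + 2×64 + 1×8 + 5 = 9357 (decimal)
Compute -9523 + 9357 = -166
-166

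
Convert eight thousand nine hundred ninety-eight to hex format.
Convert eight thousand nine hundred ninety-eight (English words) → 8×1000 + 9×100 + 98 = 8998 (decimal)
Convert 8998 (decimal) → 8998 = 2×4096 + 3×256 + 2×16 + 6 → 0x2326 (hexadecimal)
0x2326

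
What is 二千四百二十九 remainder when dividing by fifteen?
Convert 二千四百二十九 (Chinese numeral) → 2×1000 + 4×100 + 2×10 + 9 = 2429 (decimal)
Convert fifteen (English words) → 15 (decimal)
Compute 2429 mod 15 = 14
14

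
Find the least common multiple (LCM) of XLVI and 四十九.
Convert XLVI (Roman numeral) → 40 + 5 + 1 = 46 (decimal)
Convert 四十九 (Chinese numeral) → 4×10 + 9 = 49 (decimal)
Compute lcm(46, 49) = 2254
2254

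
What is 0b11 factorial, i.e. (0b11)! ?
Convert 0b11 (binary) → 2 + 1 = 3 (decimal)
Compute 3! = 6
6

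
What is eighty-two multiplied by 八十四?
Convert eighty-two (English words) → 82 (decimal)
Convert 八十四 (Chinese numeral) → 8×10 + 4 = 84 (decimal)
Compute 82 × 84 = 6888
6888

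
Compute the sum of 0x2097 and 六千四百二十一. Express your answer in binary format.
Convert 0x2097 (hexadecimal) → 2×4096 + 9×16 + 7 = 8343 (decimal)
Convert 六千四百二十一 (Chinese numeral) → 6×1000 + 4×100 + 2×10 + 1 = 6421 (decimal)
Compute 8343 + 6421 = 14764
Convert 14764 (decimal) → 14764 = 8192 + 4096 + 2048 + 256 + 128 + 32 + 8 + 4 → 0b11100110101100 (binary)
0b11100110101100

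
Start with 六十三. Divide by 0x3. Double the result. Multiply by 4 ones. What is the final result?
Convert 六十三 (Chinese numeral) → 6×10 + 3 = 63 (decimal)
Start: 63
Convert 0x3 (hexadecimal) → 3 (decimal)
63 ÷ 3 = 21
21 × 2 = 42
Convert 4 ones (place-value notation) → 4 (decimal)
42 × 4 = 168
168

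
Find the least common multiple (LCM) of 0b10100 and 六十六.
Convert 0b10100 (binary) → 16 + 4 = 20 (decimal)
Convert 六十六 (Chinese numeral) → 6×10 + 6 = 66 (decimal)
Compute lcm(20, 66) = 660
660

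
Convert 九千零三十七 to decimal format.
Convert 九千零三十七 (Chinese numeral) → 9×1000 + 3×10 + 7 = 9037 (decimal)
9037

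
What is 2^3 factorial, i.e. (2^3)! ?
Convert 2^3 (power) → 8 (decimal)
Compute 8! = 40320
40320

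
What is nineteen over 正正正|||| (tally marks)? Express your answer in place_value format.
Convert nineteen (English words) → 19 (decimal)
Convert 正正正|||| (tally marks) → 5 + 5 + 5 + 4 = 19 (decimal)
Compute 19 ÷ 19 = 1
Convert 1 (decimal) → 1 one (place-value notation)
1 one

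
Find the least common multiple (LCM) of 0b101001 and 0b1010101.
Convert 0b101001 (binary) → 32 + 8 + 1 = 41 (decimal)
Convert 0b1010101 (binary) → 64 + 16 + 4 + 1 = 85 (decimal)
Compute lcm(41, 85) = 3485
3485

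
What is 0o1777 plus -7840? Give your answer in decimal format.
Convert 0o1777 (octal) → 1×512 + 7×64 + 7×8 + 7 = 1023 (decimal)
Compute 1023 + -7840 = -6817
-6817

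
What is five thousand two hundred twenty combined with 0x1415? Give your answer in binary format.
Convert five thousand two hundred twenty (English words) → 5×1000 + 2×100 + 20 = 5220 (decimal)
Convert 0x1415 (hexadecimal) → 1×4096 + 4×256 + 1×16 + 5 = 5141 (decimal)
Compute 5220 + 5141 = 10361
Convert 10361 (decimal) → 10361 = 8192 + 2048 + 64 + 32 + 16 + 8 + 1 → 0b10100001111001 (binary)
0b10100001111001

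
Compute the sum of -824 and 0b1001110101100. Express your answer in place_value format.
Convert 0b1001110101100 (binary) → 4096 + 512 + 256 + 128 + 32 + 8 + 4 = 5036 (decimal)
Compute -824 + 5036 = 4212
Convert 4212 (decimal) → 4212 = 4×1000 + 2×100 + 1×10 + 2 → 4 thousands, 2 hundreds, 1 ten, 2 ones (place-value notation)
4 thousands, 2 hundreds, 1 ten, 2 ones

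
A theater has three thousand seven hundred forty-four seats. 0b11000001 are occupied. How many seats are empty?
Convert three thousand seven hundred forty-four (English words) → 3×1000 + 7×100 + 44 = 3744 (decimal)
Convert 0b11000001 (binary) → 128 + 64 + 1 = 193 (decimal)
Compute 3744 - 193 = 3551
3551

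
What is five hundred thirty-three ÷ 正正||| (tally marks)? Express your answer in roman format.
Convert five hundred thirty-three (English words) → 5×100 + 33 = 533 (decimal)
Convert 正正||| (tally marks) → 5 + 5 + 3 = 13 (decimal)
Compute 533 ÷ 13 = 41
Convert 41 (decimal) → 41 = 40 + 1 → XLI (Roman numeral)
XLI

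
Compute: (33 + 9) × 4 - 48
Parentheses first: 33 + 9 = 42
Multiply: 42 × 4 = 168
Subtract: 168 - 48 = 120
120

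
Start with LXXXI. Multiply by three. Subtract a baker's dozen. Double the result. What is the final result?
Convert LXXXI (Roman numeral) → 50 + 10 + 10 + 10 + 1 = 81 (decimal)
Start: 81
Convert three (English words) → 3 (decimal)
81 × 3 = 243
Convert a baker's dozen (colloquial) → 13 (decimal)
243 - 13 = 230
230 × 2 = 460
460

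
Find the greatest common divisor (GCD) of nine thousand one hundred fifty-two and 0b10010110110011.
Convert nine thousand one hundred fifty-two (English words) → 9×1000 + 1×100 + 52 = 9152 (decimal)
Convert 0b10010110110011 (binary) → 8192 + 1024 + 256 + 128 + 32 + 16 + 2 + 1 = 9651 (decimal)
Compute gcd(9152, 9651) = 1
1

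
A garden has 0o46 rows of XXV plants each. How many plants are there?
Convert XXV (Roman numeral) → 10 + 10 + 5 = 25 (decimal)
Convert 0o46 (octal) → 4×8 + 6 = 38 (decimal)
Compute 25 × 38 = 950
950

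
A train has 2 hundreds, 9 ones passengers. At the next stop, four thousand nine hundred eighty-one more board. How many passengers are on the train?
Convert 2 hundreds, 9 ones (place-value notation) → 2×100 + 9 = 209 (decimal)
Convert four thousand nine hundred eighty-one (English words) → 4×1000 + 9×100 + 81 = 4981 (decimal)
Compute 209 + 4981 = 5190
5190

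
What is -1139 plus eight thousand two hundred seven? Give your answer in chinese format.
Convert eight thousand two hundred seven (English words) → 8×1000 + 2×100 + 7 = 8207 (decimal)
Compute -1139 + 8207 = 7068
Convert 7068 (decimal) → 7068 = 7×1000 + 6×10 + 8 → 七千零六十八 (Chinese numeral)
七千零六十八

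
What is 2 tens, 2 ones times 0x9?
Convert 2 tens, 2 ones (place-value notation) → 2×10 + 2 = 22 (decimal)
Convert 0x9 (hexadecimal) → 9 (decimal)
Compute 22 × 9 = 198
198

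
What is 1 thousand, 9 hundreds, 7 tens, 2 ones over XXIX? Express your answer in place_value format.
Convert 1 thousand, 9 hundreds, 7 tens, 2 ones (place-value notation) → 1×1000 + 9×100 + 7×10 + 2 = 1972 (decimal)
Convert XXIX (Roman numeral) → 10 + 10 + 9 = 29 (decimal)
Compute 1972 ÷ 29 = 68
Convert 68 (decimal) → 68 = 6×10 + 8 → 6 tens, 8 ones (place-value notation)
6 tens, 8 ones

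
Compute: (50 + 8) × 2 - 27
Parentheses first: 50 + 8 = 58
Multiply: 58 × 2 = 116
Subtract: 116 - 27 = 89
89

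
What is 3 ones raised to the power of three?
Convert 3 ones (place-value notation) → 3 (decimal)
Convert three (English words) → 3 (decimal)
Compute 3 ^ 3 = 27
27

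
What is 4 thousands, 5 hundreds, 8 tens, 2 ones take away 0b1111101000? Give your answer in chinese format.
Convert 4 thousands, 5 hundreds, 8 tens, 2 ones (place-value notation) → 4×1000 + 5×100 + 8×10 + 2 = 4582 (decimal)
Convert 0b1111101000 (binary) → 512 + 256 + 128 + 64 + 32 + 8 = 1000 (decimal)
Compute 4582 - 1000 = 3582
Convert 3582 (decimal) → 3582 = 3×1000 + 5×100 + 8×10 + 2 → 三千五百八十二 (Chinese numeral)
三千五百八十二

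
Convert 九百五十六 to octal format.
Convert 九百五十六 (Chinese numeral) → 9×100 + 5×10 + 6 = 956 (decimal)
Convert 956 (decimal) → 956 = 1×512 + 6×64 + 7×8 + 4 → 0o1674 (octal)
0o1674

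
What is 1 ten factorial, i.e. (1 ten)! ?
Convert 1 ten (place-value notation) → 1×10 = 10 (decimal)
Compute 10! = 3628800
3628800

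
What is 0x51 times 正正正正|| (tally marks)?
Convert 0x51 (hexadecimal) → 5×16 + 1 = 81 (decimal)
Convert 正正正正|| (tally marks) → 5 + 5 + 5 + 5 + 2 = 22 (decimal)
Compute 81 × 22 = 1782
1782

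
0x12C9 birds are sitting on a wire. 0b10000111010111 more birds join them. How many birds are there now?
Convert 0x12C9 (hexadecimal) → 1×4096 + 2×256 + 12×16 + 9 = 4809 (decimal)
Convert 0b10000111010111 (binary) → 8192 + 256 + 128 + 64 + 16 + 4 + 2 + 1 = 8663 (decimal)
Compute 4809 + 8663 = 13472
13472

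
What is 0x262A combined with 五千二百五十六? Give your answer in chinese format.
Convert 0x262A (hexadecimal) → 2×4096 + 6×256 + 2×16 + 10 = 9770 (decimal)
Convert 五千二百五十六 (Chinese numeral) → 5×1000 + 2×100 + 5×10 + 6 = 5256 (decimal)
Compute 9770 + 5256 = 15026
Convert 15026 (decimal) → 15026 = 1×10000 + 5×1000 + 2×10 + 6 → 一万五千零二十六 (Chinese numeral)
一万五千零二十六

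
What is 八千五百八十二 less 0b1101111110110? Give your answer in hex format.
Convert 八千五百八十二 (Chinese numeral) → 8×1000 + 5×100 + 8×10 + 2 = 8582 (decimal)
Convert 0b1101111110110 (binary) → 4096 + 2048 + 512 + 256 + 128 + 64 + 32 + 16 + 4 + 2 = 7158 (decimal)
Compute 8582 - 7158 = 1424
Convert 1424 (decimal) → 1424 = 5×256 + 9×16 → 0x590 (hexadecimal)
0x590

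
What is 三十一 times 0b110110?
Convert 三十一 (Chinese numeral) → 3×10 + 1 = 31 (decimal)
Convert 0b110110 (binary) → 32 + 16 + 4 + 2 = 54 (decimal)
Compute 31 × 54 = 1674
1674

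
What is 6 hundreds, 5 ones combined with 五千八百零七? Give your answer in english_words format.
Convert 6 hundreds, 5 ones (place-value notation) → 6×100 + 5 = 605 (decimal)
Convert 五千八百零七 (Chinese numeral) → 5×1000 + 8×100 + 7 = 5807 (decimal)
Compute 605 + 5807 = 6412
Convert 6412 (decimal) → 6412 = 6×1000 + 4×100 + 12 → six thousand four hundred twelve (English words)
six thousand four hundred twelve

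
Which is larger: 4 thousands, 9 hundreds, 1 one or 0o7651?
Convert 4 thousands, 9 hundreds, 1 one (place-value notation) → 4×1000 + 9×100 + 1 = 4901 (decimal)
Convert 0o7651 (octal) → 7×512 + 6×64 + 5×8 + 1 = 4009 (decimal)
Compare 4901 vs 4009: larger = 4901
4901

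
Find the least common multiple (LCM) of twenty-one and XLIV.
Convert twenty-one (English words) → 21 (decimal)
Convert XLIV (Roman numeral) → 40 + 4 = 44 (decimal)
Compute lcm(21, 44) = 924
924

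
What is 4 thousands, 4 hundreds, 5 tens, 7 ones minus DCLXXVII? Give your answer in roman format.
Convert 4 thousands, 4 hundreds, 5 tens, 7 ones (place-value notation) → 4×1000 + 4×100 + 5×10 + 7 = 4457 (decimal)
Convert DCLXXVII (Roman numeral) → 500 + 100 + 50 + 10 + 10 + 5 + 1 + 1 = 677 (decimal)
Compute 4457 - 677 = 3780
Convert 3780 (decimal) → 3780 = 1000 + 1000 + 1000 + 500 + 100 + 100 + 50 + 10 + 10 + 10 → MMMDCCLXXX (Roman numeral)
MMMDCCLXXX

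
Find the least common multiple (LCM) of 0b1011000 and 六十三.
Convert 0b1011000 (binary) → 64 + 16 + 8 = 88 (decimal)
Convert 六十三 (Chinese numeral) → 6×10 + 3 = 63 (decimal)
Compute lcm(88, 63) = 5544
5544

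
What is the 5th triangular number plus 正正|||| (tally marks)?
The 5th triangular number = 5×6/2 = 15
Convert 正正|||| (tally marks) → 5 + 5 + 4 = 14 (decimal)
Compute 15 + 14 = 29
29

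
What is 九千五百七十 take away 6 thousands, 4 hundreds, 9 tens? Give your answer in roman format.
Convert 九千五百七十 (Chinese numeral) → 9×1000 + 5×100 + 7×10 = 9570 (decimal)
Convert 6 thousands, 4 hundreds, 9 tens (place-value notation) → 6×1000 + 4×100 + 9×10 = 6490 (decimal)
Compute 9570 - 6490 = 3080
Convert 3080 (decimal) → 3080 = 1000 + 1000 + 1000 + 50 + 10 + 10 + 10 → MMMLXXX (Roman numeral)
MMMLXXX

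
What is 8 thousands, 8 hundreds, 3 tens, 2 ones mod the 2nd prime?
Convert 8 thousands, 8 hundreds, 3 tens, 2 ones (place-value notation) → 8×1000 + 8×100 + 3×10 + 2 = 8832 (decimal)
Convert the 2nd prime (prime index) → 3 (decimal)
Compute 8832 mod 3 = 0
0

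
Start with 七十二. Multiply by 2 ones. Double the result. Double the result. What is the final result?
Convert 七十二 (Chinese numeral) → 7×10 + 2 = 72 (decimal)
Start: 72
Convert 2 ones (place-value notation) → 2 (decimal)
72 × 2 = 144
144 × 2 = 288
288 × 2 = 576
576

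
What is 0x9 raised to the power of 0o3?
Convert 0x9 (hexadecimal) → 9 (decimal)
Convert 0o3 (octal) → 3 (decimal)
Compute 9 ^ 3 = 729
729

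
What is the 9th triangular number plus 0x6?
The 9th triangular number = 9×10/2 = 45
Convert 0x6 (hexadecimal) → 6 (decimal)
Compute 45 + 6 = 51
51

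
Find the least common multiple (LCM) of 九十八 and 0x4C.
Convert 九十八 (Chinese numeral) → 9×10 + 8 = 98 (decimal)
Convert 0x4C (hexadecimal) → 4×16 + 12 = 76 (decimal)
Compute lcm(98, 76) = 3724
3724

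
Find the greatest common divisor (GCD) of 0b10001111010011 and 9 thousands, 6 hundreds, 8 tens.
Convert 0b10001111010011 (binary) → 8192 + 512 + 256 + 128 + 64 + 16 + 2 + 1 = 9171 (decimal)
Convert 9 thousands, 6 hundreds, 8 tens (place-value notation) → 9×1000 + 6×100 + 8×10 = 9680 (decimal)
Compute gcd(9171, 9680) = 1
1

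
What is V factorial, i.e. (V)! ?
Convert V (Roman numeral) → 5 (decimal)
Compute 5! = 120
120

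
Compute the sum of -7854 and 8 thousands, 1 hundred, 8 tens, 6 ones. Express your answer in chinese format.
Convert 8 thousands, 1 hundred, 8 tens, 6 ones (place-value notation) → 8×1000 + 1×100 + 8×10 + 6 = 8186 (decimal)
Compute -7854 + 8186 = 332
Convert 332 (decimal) → 332 = 3×100 + 3×10 + 2 → 三百三十二 (Chinese numeral)
三百三十二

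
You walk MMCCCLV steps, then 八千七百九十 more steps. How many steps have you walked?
Convert MMCCCLV (Roman numeral) → 1000 + 1000 + 100 + 100 + 100 + 50 + 5 = 2355 (decimal)
Convert 八千七百九十 (Chinese numeral) → 8×1000 + 7×100 + 9×10 = 8790 (decimal)
Compute 2355 + 8790 = 11145
11145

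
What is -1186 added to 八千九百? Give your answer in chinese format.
Convert 八千九百 (Chinese numeral) → 8×1000 + 9×100 = 8900 (decimal)
Compute -1186 + 8900 = 7714
Convert 7714 (decimal) → 7714 = 7×1000 + 7×100 + 1×10 + 4 → 七千七百一十四 (Chinese numeral)
七千七百一十四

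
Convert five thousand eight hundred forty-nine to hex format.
Convert five thousand eight hundred forty-nine (English words) → 5×1000 + 8×100 + 49 = 5849 (decimal)
Convert 5849 (decimal) → 5849 = 1×4096 + 6×256 + 13×16 + 9 → 0x16D9 (hexadecimal)
0x16D9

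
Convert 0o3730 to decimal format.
Convert 0o3730 (octal) → 3×512 + 7×64 + 3×8 = 2008 (decimal)
2008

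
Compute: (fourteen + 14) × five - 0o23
Convert fourteen (English words) → 14 (decimal)
Convert five (English words) → 5 (decimal)
Convert 0o23 (octal) → 2×8 + 3 = 19 (decimal)
Expression in decimal: (14 + 14) × 5 - 19
Parentheses first: 14 + 14 = 28
Multiply: 28 × 5 = 140
Subtract: 140 - 19 = 121
121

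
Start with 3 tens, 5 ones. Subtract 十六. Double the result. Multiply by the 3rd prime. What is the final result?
Convert 3 tens, 5 ones (place-value notation) → 3×10 + 5 = 35 (decimal)
Start: 35
Convert 十六 (Chinese numeral) → 1×10 + 6 = 16 (decimal)
35 - 16 = 19
19 × 2 = 38
Convert the 3rd prime (prime index) → 5 (decimal)
38 × 5 = 190
190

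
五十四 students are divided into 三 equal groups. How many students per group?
Convert 五十四 (Chinese numeral) → 5×10 + 4 = 54 (decimal)
Convert 三 (Chinese numeral) → 3 (decimal)
Compute 54 ÷ 3 = 18
18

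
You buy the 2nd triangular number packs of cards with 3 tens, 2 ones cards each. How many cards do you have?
Convert 3 tens, 2 ones (place-value notation) → 3×10 + 2 = 32 (decimal)
Convert the 2nd triangular number (triangular index) → 2×3/2 = 3 (decimal)
Compute 32 × 3 = 96
96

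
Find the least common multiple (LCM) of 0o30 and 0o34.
Convert 0o30 (octal) → 3×8 = 24 (decimal)
Convert 0o34 (octal) → 3×8 + 4 = 28 (decimal)
Compute lcm(24, 28) = 168
168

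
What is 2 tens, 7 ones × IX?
Convert 2 tens, 7 ones (place-value notation) → 2×10 + 7 = 27 (decimal)
Convert IX (Roman numeral) → 9 (decimal)
Compute 27 × 9 = 243
243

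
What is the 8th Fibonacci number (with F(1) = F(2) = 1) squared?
The 8th Fibonacci number (with F(1) = F(2) = 1): 1, 1, 2, 3, 5, 8, 13, 21 → 21
Compute 21² = 21 × 21 = 441
441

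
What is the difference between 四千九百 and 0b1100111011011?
Convert 四千九百 (Chinese numeral) → 4×1000 + 9×100 = 4900 (decimal)
Convert 0b1100111011011 (binary) → 4096 + 2048 + 256 + 128 + 64 + 16 + 8 + 2 + 1 = 6619 (decimal)
Difference: |4900 - 6619| = 1719
1719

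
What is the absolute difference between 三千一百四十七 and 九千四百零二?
Convert 三千一百四十七 (Chinese numeral) → 3×1000 + 1×100 + 4×10 + 7 = 3147 (decimal)
Convert 九千四百零二 (Chinese numeral) → 9×1000 + 4×100 + 2 = 9402 (decimal)
Compute |3147 - 9402| = 6255
6255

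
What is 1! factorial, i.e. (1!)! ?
Convert 1! (factorial) → 1 (decimal)
Compute 1! = 1
1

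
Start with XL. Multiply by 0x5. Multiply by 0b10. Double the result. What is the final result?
Convert XL (Roman numeral) → 40 (decimal)
Start: 40
Convert 0x5 (hexadecimal) → 5 (decimal)
40 × 5 = 200
Convert 0b10 (binary) → 2 (decimal)
200 × 2 = 400
400 × 2 = 800
800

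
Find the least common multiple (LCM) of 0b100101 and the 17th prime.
Convert 0b100101 (binary) → 32 + 4 + 1 = 37 (decimal)
Convert the 17th prime (prime index) → 59 (decimal)
Compute lcm(37, 59) = 2183
2183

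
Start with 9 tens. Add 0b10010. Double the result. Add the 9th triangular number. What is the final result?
Convert 9 tens (place-value notation) → 9×10 = 90 (decimal)
Start: 90
Convert 0b10010 (binary) → 16 + 2 = 18 (decimal)
90 + 18 = 108
108 × 2 = 216
Convert the 9th triangular number (triangular index) → 9×10/2 = 45 (decimal)
216 + 45 = 261
261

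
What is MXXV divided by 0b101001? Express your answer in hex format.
Convert MXXV (Roman numeral) → 1000 + 10 + 10 + 5 = 1025 (decimal)
Convert 0b101001 (binary) → 32 + 8 + 1 = 41 (decimal)
Compute 1025 ÷ 41 = 25
Convert 25 (decimal) → 25 = 1×16 + 9 → 0x19 (hexadecimal)
0x19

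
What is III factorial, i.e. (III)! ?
Convert III (Roman numeral) → 1 + 1 + 1 = 3 (decimal)
Compute 3! = 6
6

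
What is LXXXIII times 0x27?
Convert LXXXIII (Roman numeral) → 50 + 10 + 10 + 10 + 1 + 1 + 1 = 83 (decimal)
Convert 0x27 (hexadecimal) → 2×16 + 7 = 39 (decimal)
Compute 83 × 39 = 3237
3237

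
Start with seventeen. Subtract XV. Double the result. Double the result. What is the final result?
Convert seventeen (English words) → 17 (decimal)
Start: 17
Convert XV (Roman numeral) → 10 + 5 = 15 (decimal)
17 - 15 = 2
2 × 2 = 4
4 × 2 = 8
8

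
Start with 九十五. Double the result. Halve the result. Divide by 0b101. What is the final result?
Convert 九十五 (Chinese numeral) → 9×10 + 5 = 95 (decimal)
Start: 95
95 × 2 = 190
190 ÷ 2 = 95
Convert 0b101 (binary) → 4 + 1 = 5 (decimal)
95 ÷ 5 = 19
19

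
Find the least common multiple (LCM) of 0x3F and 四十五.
Convert 0x3F (hexadecimal) → 3×16 + 15 = 63 (decimal)
Convert 四十五 (Chinese numeral) → 4×10 + 5 = 45 (decimal)
Compute lcm(63, 45) = 315
315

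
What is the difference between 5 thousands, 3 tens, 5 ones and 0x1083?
Convert 5 thousands, 3 tens, 5 ones (place-value notation) → 5×1000 + 3×10 + 5 = 5035 (decimal)
Convert 0x1083 (hexadecimal) → 1×4096 + 8×16 + 3 = 4227 (decimal)
Difference: |5035 - 4227| = 808
808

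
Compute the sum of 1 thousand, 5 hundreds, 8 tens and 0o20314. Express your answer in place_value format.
Convert 1 thousand, 5 hundreds, 8 tens (place-value notation) → 1×1000 + 5×100 + 8×10 = 1580 (decimal)
Convert 0o20314 (octal) → 2×4096 + 3×64 + 1×8 + 4 = 8396 (decimal)
Compute 1580 + 8396 = 9976
Convert 9976 (decimal) → 9976 = 9×1000 + 9×100 + 7×10 + 6 → 9 thousands, 9 hundreds, 7 tens, 6 ones (place-value notation)
9 thousands, 9 hundreds, 7 tens, 6 ones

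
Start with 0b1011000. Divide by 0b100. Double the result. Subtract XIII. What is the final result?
Convert 0b1011000 (binary) → 64 + 16 + 8 = 88 (decimal)
Start: 88
Convert 0b100 (binary) → 4 (decimal)
88 ÷ 4 = 22
22 × 2 = 44
Convert XIII (Roman numeral) → 10 + 1 + 1 + 1 = 13 (decimal)
44 - 13 = 31
31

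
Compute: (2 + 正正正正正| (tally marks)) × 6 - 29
Convert 正正正正正| (tally marks) → 5 + 5 + 5 + 5 + 5 + 1 = 26 (decimal)
Expression in decimal: (2 + 26) × 6 - 29
Parentheses first: 2 + 26 = 28
Multiply: 28 × 6 = 168
Subtract: 168 - 29 = 139
139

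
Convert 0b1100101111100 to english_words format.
Convert 0b1100101111100 (binary) → 4096 + 2048 + 256 + 64 + 32 + 16 + 8 + 4 = 6524 (decimal)
Convert 6524 (decimal) → 6524 = 6×1000 + 5×100 + 24 → six thousand five hundred twenty-four (English words)
six thousand five hundred twenty-four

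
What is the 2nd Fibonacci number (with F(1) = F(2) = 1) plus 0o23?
The 2nd Fibonacci number (with F(1) = F(2) = 1) = 1
Convert 0o23 (octal) → 2×8 + 3 = 19 (decimal)
Compute 1 + 19 = 20
20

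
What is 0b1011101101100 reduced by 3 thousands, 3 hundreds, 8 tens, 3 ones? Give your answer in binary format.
Convert 0b1011101101100 (binary) → 4096 + 1024 + 512 + 256 + 64 + 32 + 8 + 4 = 5996 (decimal)
Convert 3 thousands, 3 hundreds, 8 tens, 3 ones (place-value notation) → 3×1000 + 3×100 + 8×10 + 3 = 3383 (decimal)
Compute 5996 - 3383 = 2613
Convert 2613 (decimal) → 2613 = 2048 + 512 + 32 + 16 + 4 + 1 → 0b101000110101 (binary)
0b101000110101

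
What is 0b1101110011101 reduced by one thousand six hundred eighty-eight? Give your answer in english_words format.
Convert 0b1101110011101 (binary) → 4096 + 2048 + 512 + 256 + 128 + 16 + 8 + 4 + 1 = 7069 (decimal)
Convert one thousand six hundred eighty-eight (English words) → 1×1000 + 6×100 + 88 = 1688 (decimal)
Compute 7069 - 1688 = 5381
Convert 5381 (decimal) → 5381 = 5×1000 + 3×100 + 81 → five thousand three hundred eighty-one (English words)
five thousand three hundred eighty-one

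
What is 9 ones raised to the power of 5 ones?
Convert 9 ones (place-value notation) → 9 (decimal)
Convert 5 ones (place-value notation) → 5 (decimal)
Compute 9 ^ 5 = 59049
59049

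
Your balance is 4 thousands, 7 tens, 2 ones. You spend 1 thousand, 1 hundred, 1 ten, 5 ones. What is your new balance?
Convert 4 thousands, 7 tens, 2 ones (place-value notation) → 4×1000 + 7×10 + 2 = 4072 (decimal)
Convert 1 thousand, 1 hundred, 1 ten, 5 ones (place-value notation) → 1×1000 + 1×100 + 1×10 + 5 = 1115 (decimal)
Compute 4072 - 1115 = 2957
2957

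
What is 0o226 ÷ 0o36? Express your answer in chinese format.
Convert 0o226 (octal) → 2×64 + 2×8 + 6 = 150 (decimal)
Convert 0o36 (octal) → 3×8 + 6 = 30 (decimal)
Compute 150 ÷ 30 = 5
Convert 5 (decimal) → 五 (Chinese numeral)
五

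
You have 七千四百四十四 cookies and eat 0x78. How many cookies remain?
Convert 七千四百四十四 (Chinese numeral) → 7×1000 + 4×100 + 4×10 + 4 = 7444 (decimal)
Convert 0x78 (hexadecimal) → 7×16 + 8 = 120 (decimal)
Compute 7444 - 120 = 7324
7324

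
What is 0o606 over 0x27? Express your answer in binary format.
Convert 0o606 (octal) → 6×64 + 6 = 390 (decimal)
Convert 0x27 (hexadecimal) → 2×16 + 7 = 39 (decimal)
Compute 390 ÷ 39 = 10
Convert 10 (decimal) → 10 = 8 + 2 → 0b1010 (binary)
0b1010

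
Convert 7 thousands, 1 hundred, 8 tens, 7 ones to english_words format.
Convert 7 thousands, 1 hundred, 8 tens, 7 ones (place-value notation) → 7×1000 + 1×100 + 8×10 + 7 = 7187 (decimal)
Convert 7187 (decimal) → 7187 = 7×1000 + 1×100 + 87 → seven thousand one hundred eighty-seven (English words)
seven thousand one hundred eighty-seven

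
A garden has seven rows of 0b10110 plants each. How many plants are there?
Convert 0b10110 (binary) → 16 + 4 + 2 = 22 (decimal)
Convert seven (English words) → 7 (decimal)
Compute 22 × 7 = 154
154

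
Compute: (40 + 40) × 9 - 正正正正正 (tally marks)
Convert 正正正正正 (tally marks) → 5 + 5 + 5 + 5 + 5 = 25 (decimal)
Expression in decimal: (40 + 40) × 9 - 25
Parentheses first: 40 + 40 = 80
Multiply: 80 × 9 = 720
Subtract: 720 - 25 = 695
695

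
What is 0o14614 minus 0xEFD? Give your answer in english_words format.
Convert 0o14614 (octal) → 1×4096 + 4×512 + 6×64 + 1×8 + 4 = 6540 (decimal)
Convert 0xEFD (hexadecimal) → 14×256 + 15×16 + 13 = 3837 (decimal)
Compute 6540 - 3837 = 2703
Convert 2703 (decimal) → 2703 = 2×1000 + 7×100 + 3 → two thousand seven hundred three (English words)
two thousand seven hundred three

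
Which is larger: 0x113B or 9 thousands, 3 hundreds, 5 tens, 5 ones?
Convert 0x113B (hexadecimal) → 1×4096 + 1×256 + 3×16 + 11 = 4411 (decimal)
Convert 9 thousands, 3 hundreds, 5 tens, 5 ones (place-value notation) → 9×1000 + 3×100 + 5×10 + 5 = 9355 (decimal)
Compare 4411 vs 9355: larger = 9355
9355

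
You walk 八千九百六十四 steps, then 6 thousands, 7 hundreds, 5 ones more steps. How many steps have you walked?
Convert 八千九百六十四 (Chinese numeral) → 8×1000 + 9×100 + 6×10 + 4 = 8964 (decimal)
Convert 6 thousands, 7 hundreds, 5 ones (place-value notation) → 6×1000 + 7×100 + 5 = 6705 (decimal)
Compute 8964 + 6705 = 15669
15669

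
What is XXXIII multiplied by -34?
Convert XXXIII (Roman numeral) → 10 + 10 + 10 + 1 + 1 + 1 = 33 (decimal)
Compute 33 × -34 = -1122
-1122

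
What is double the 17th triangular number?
The 17th triangular number = 17×18/2 = 153
Compute 153 × 2 = 306
306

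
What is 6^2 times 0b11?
Convert 6^2 (power) → 36 (decimal)
Convert 0b11 (binary) → 2 + 1 = 3 (decimal)
Compute 36 × 3 = 108
108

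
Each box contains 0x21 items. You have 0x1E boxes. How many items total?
Convert 0x21 (hexadecimal) → 2×16 + 1 = 33 (decimal)
Convert 0x1E (hexadecimal) → 1×16 + 14 = 30 (decimal)
Compute 33 × 30 = 990
990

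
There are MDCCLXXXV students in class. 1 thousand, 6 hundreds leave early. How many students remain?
Convert MDCCLXXXV (Roman numeral) → 1000 + 500 + 100 + 100 + 50 + 10 + 10 + 10 + 5 = 1785 (decimal)
Convert 1 thousand, 6 hundreds (place-value notation) → 1×1000 + 6×100 = 1600 (decimal)
Compute 1785 - 1600 = 185
185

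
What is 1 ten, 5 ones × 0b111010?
Convert 1 ten, 5 ones (place-value notation) → 1×10 + 5 = 15 (decimal)
Convert 0b111010 (binary) → 32 + 16 + 8 + 2 = 58 (decimal)
Compute 15 × 58 = 870
870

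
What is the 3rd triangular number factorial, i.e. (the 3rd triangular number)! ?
Convert the 3rd triangular number (triangular index) → 3×4/2 = 6 (decimal)
Compute 6! = 720
720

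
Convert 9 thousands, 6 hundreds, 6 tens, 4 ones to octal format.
Convert 9 thousands, 6 hundreds, 6 tens, 4 ones (place-value notation) → 9×1000 + 6×100 + 6×10 + 4 = 9664 (decimal)
Convert 9664 (decimal) → 9664 = 2×4096 + 2×512 + 7×64 → 0o22700 (octal)
0o22700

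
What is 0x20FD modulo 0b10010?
Convert 0x20FD (hexadecimal) → 2×4096 + 15×16 + 13 = 8445 (decimal)
Convert 0b10010 (binary) → 16 + 2 = 18 (decimal)
Compute 8445 mod 18 = 3
3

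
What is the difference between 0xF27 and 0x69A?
Convert 0xF27 (hexadecimal) → 15×256 + 2×16 + 7 = 3879 (decimal)
Convert 0x69A (hexadecimal) → 6×256 + 9×16 + 10 = 1690 (decimal)
Difference: |3879 - 1690| = 2189
2189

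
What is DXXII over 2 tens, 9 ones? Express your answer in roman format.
Convert DXXII (Roman numeral) → 500 + 10 + 10 + 1 + 1 = 522 (decimal)
Convert 2 tens, 9 ones (place-value notation) → 2×10 + 9 = 29 (decimal)
Compute 522 ÷ 29 = 18
Convert 18 (decimal) → 18 = 10 + 5 + 1 + 1 + 1 → XVIII (Roman numeral)
XVIII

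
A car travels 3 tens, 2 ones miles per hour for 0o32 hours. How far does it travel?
Convert 3 tens, 2 ones (place-value notation) → 3×10 + 2 = 32 (decimal)
Convert 0o32 (octal) → 3×8 + 2 = 26 (decimal)
Compute 32 × 26 = 832
832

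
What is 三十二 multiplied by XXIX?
Convert 三十二 (Chinese numeral) → 3×10 + 2 = 32 (decimal)
Convert XXIX (Roman numeral) → 10 + 10 + 9 = 29 (decimal)
Compute 32 × 29 = 928
928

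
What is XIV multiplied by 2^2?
Convert XIV (Roman numeral) → 10 + 4 = 14 (decimal)
Convert 2^2 (power) → 4 (decimal)
Compute 14 × 4 = 56
56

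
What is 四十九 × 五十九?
Convert 四十九 (Chinese numeral) → 4×10 + 9 = 49 (decimal)
Convert 五十九 (Chinese numeral) → 5×10 + 9 = 59 (decimal)
Compute 49 × 59 = 2891
2891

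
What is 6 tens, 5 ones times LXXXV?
Convert 6 tens, 5 ones (place-value notation) → 6×10 + 5 = 65 (decimal)
Convert LXXXV (Roman numeral) → 50 + 10 + 10 + 10 + 5 = 85 (decimal)
Compute 65 × 85 = 5525
5525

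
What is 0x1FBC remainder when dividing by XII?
Convert 0x1FBC (hexadecimal) → 1×4096 + 15×256 + 11×16 + 12 = 8124 (decimal)
Convert XII (Roman numeral) → 10 + 1 + 1 = 12 (decimal)
Compute 8124 mod 12 = 0
0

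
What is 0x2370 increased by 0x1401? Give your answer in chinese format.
Convert 0x2370 (hexadecimal) → 2×4096 + 3×256 + 7×16 = 9072 (decimal)
Convert 0x1401 (hexadecimal) → 1×4096 + 4×256 + 1 = 5121 (decimal)
Compute 9072 + 5121 = 14193
Convert 14193 (decimal) → 14193 = 1×10000 + 4×1000 + 1×100 + 9×10 + 3 → 一万四千一百九十三 (Chinese numeral)
一万四千一百九十三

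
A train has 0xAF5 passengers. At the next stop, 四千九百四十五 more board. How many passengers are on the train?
Convert 0xAF5 (hexadecimal) → 10×256 + 15×16 + 5 = 2805 (decimal)
Convert 四千九百四十五 (Chinese numeral) → 4×1000 + 9×100 + 4×10 + 5 = 4945 (decimal)
Compute 2805 + 4945 = 7750
7750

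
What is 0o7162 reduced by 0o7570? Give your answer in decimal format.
Convert 0o7162 (octal) → 7×512 + 1×64 + 6×8 + 2 = 3698 (decimal)
Convert 0o7570 (octal) → 7×512 + 5×64 + 7×8 = 3960 (decimal)
Compute 3698 - 3960 = -262
-262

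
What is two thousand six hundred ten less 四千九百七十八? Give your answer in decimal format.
Convert two thousand six hundred ten (English words) → 2×1000 + 6×100 + 10 = 2610 (decimal)
Convert 四千九百七十八 (Chinese numeral) → 4×1000 + 9×100 + 7×10 + 8 = 4978 (decimal)
Compute 2610 - 4978 = -2368
-2368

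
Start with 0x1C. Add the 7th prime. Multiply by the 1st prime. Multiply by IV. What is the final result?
Convert 0x1C (hexadecimal) → 1×16 + 12 = 28 (decimal)
Start: 28
Convert the 7th prime (prime index) → 17 (decimal)
28 + 17 = 45
Convert the 1st prime (prime index) → 2 (decimal)
45 × 2 = 90
Convert IV (Roman numeral) → 4 (decimal)
90 × 4 = 360
360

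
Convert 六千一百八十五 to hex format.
Convert 六千一百八十五 (Chinese numeral) → 6×1000 + 1×100 + 8×10 + 5 = 6185 (decimal)
Convert 6185 (decimal) → 6185 = 1×4096 + 8×256 + 2×16 + 9 → 0x1829 (hexadecimal)
0x1829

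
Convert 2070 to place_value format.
Convert 2070 (decimal) → 2070 = 2×1000 + 7×10 → 2 thousands, 7 tens (place-value notation)
2 thousands, 7 tens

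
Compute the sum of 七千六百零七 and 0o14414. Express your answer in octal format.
Convert 七千六百零七 (Chinese numeral) → 7×1000 + 6×100 + 7 = 7607 (decimal)
Convert 0o14414 (octal) → 1×4096 + 4×512 + 4×64 + 1×8 + 4 = 6412 (decimal)
Compute 7607 + 6412 = 14019
Convert 14019 (decimal) → 14019 = 3×4096 + 3×512 + 3×64 + 3 → 0o33303 (octal)
0o33303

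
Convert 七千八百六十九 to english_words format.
Convert 七千八百六十九 (Chinese numeral) → 7×1000 + 8×100 + 6×10 + 9 = 7869 (decimal)
Convert 7869 (decimal) → 7869 = 7×1000 + 8×100 + 69 → seven thousand eight hundred sixty-nine (English words)
seven thousand eight hundred sixty-nine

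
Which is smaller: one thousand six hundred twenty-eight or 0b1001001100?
Convert one thousand six hundred twenty-eight (English words) → 1×1000 + 6×100 + 28 = 1628 (decimal)
Convert 0b1001001100 (binary) → 512 + 64 + 8 + 4 = 588 (decimal)
Compare 1628 vs 588: smaller = 588
588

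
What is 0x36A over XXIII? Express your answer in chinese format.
Convert 0x36A (hexadecimal) → 3×256 + 6×16 + 10 = 874 (decimal)
Convert XXIII (Roman numeral) → 10 + 10 + 1 + 1 + 1 = 23 (decimal)
Compute 874 ÷ 23 = 38
Convert 38 (decimal) → 38 = 3×10 + 8 → 三十八 (Chinese numeral)
三十八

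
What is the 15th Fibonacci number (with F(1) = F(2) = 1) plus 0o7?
The 15th Fibonacci number (with F(1) = F(2) = 1): 1, 1, 2, 3, 5, 8, 13, 21, 34, 55, 89, 144, 233, 377, 610 → 610
Convert 0o7 (octal) → 7 (decimal)
Compute 610 + 7 = 617
617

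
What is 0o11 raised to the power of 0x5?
Convert 0o11 (octal) → 1×8 + 1 = 9 (decimal)
Convert 0x5 (hexadecimal) → 5 (decimal)
Compute 9 ^ 5 = 59049
59049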